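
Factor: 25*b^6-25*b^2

Every term has a factor of 25*b^2; factoring it out leaves b^4-1.
Recognize a difference of squares with the parts b^2 and 1.
b^2-1 is again a difference of squares: (b-1)*(b+1).

25*b^2*(b+1)*(b-1)*(b^2+1)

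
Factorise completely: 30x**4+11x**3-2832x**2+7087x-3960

Testing divisors of the constant over divisors of the leading coefficient, x = -11 is a root, giving the factor (x+11) and quotient 30x**3-319x**2+677x-360.
Next, x = 9/5 is a root, giving the factor (5x-9) and quotient 6x**2-53x+40.
The remaining quadratic factors as (6x-5)(x-8).

(5x-9)(6x-5)(x+11)(x-8)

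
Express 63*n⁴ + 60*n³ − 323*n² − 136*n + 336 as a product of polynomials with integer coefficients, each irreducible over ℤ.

(3*n + 4)*(3*n + 7)*(7*n − 12)*(n − 1)

By the rational root theorem, n = −4/3 is a root, giving the factor (3*n + 4) and quotient 21*n³ − 8*n² − 97*n + 84.
Then n = 1 is a root, giving the factor (n − 1) and quotient 21*n² + 13*n − 84.
The remaining quadratic factors as (3*n + 7)(7*n − 12).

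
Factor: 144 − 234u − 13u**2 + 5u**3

(5u − 3)(u + 6)(u − 8)

By the rational root theorem, u = 3/5 is a root, so (5u − 3) divides it; the quotient is u**2 − 2u − 48.
The remaining quadratic factors as (u − 8)(u + 6).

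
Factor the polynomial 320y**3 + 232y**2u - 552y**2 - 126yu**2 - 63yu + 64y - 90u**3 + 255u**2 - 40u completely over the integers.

(8y - 5u)(5y + 3u - 8)(8y + 6u - 1)

Group: 8y(40y**2 - yu - 64y - 15u**2 + 40u) + (6u - 1)(40y**2 - yu - 64y - 15u**2 + 40u); both groups contain (40y**2 - yu - 64y - 15u**2 + 40u), so (8y + 6u - 1) is a factor with cofactor 40y**2 - yu - 64y - 15u**2 + 40u.
The cofactor groups again: 40y**2 - yu - 64y - 15u**2 + 40u = 8y(5y + 3u - 8) - 5u(5y + 3u - 8); both groups contain (5y + 3u - 8), giving (8y - 5u)(5y + 3u - 8).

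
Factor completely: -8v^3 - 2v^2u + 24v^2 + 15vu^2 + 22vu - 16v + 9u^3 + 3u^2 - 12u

-(2v - 3u - 4)(4v + 3u)(v + u - 1)

Group: v(-8v^2 + 6vu + 16v + 9u^2 + 12u) + (u - 1)(-8v^2 + 6vu + 16v + 9u^2 + 12u); both groups contain (-8v^2 + 6vu + 16v + 9u^2 + 12u), so (v + u - 1) is a factor with cofactor -8v^2 + 6vu + 16v + 9u^2 + 12u.
The cofactor groups again: -8v^2 + 6vu + 16v + 9u^2 + 12u = -4v(2v - 3u - 4) - 3u(2v - 3u - 4); both groups contain (2v - 3u - 4), giving -(4v + 3u)(2v - 3u - 4).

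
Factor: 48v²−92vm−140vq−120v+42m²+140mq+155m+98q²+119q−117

Group: 12v(4v−3m−7q−13) + (−14m−14q+9)(4v−3m−7q−13); both groups contain (4v−3m−7q−13).

(12v−14m−14q+9)(4v−3m−7q−13)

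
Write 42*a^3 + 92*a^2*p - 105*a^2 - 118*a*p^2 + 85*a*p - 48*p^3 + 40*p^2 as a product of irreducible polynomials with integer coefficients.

Group: 3*a*(14*a^2 + 26*a*p - 35*a - 48*p^2 + 40*p) + p*(14*a^2 + 26*a*p - 35*a - 48*p^2 + 40*p); both groups contain (14*a^2 + 26*a*p - 35*a - 48*p^2 + 40*p), so (3*a + p) is a factor with cofactor 14*a^2 + 26*a*p - 35*a - 48*p^2 + 40*p.
The cofactor groups again: 14*a^2 + 26*a*p - 35*a - 48*p^2 + 40*p = 2*a*(7*a - 8*p) + (6*p - 5)*(7*a - 8*p); both groups contain (7*a - 8*p), giving (2*a + 6*p - 5)*(7*a - 8*p).

(2*a + 6*p - 5)*(3*a + p)*(7*a - 8*p)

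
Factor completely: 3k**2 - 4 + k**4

(k + 1)(k - 1)(k**2 + 4)

Substitute u = k**2 to get a quadratic in u, then factor.
k**2 - 1 is a difference of squares.
k**2 + 4 is irreducible over ℤ (sum of squares).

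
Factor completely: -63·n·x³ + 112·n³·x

Every term has a factor of 7·n·x. Then 16·n² - 9·x² = (4·n)² − (3·x)².

7·n·x·(4·n + 3·x)·(4·n - 3·x)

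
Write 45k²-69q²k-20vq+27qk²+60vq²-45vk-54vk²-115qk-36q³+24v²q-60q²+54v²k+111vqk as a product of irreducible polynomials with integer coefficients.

Group: v(24vq+54vk-12q²-27qk-20q-45k) + (3q-k)(24vq+54vk-12q²-27qk-20q-45k); both groups contain (24vq+54vk-12q²-27qk-20q-45k), so (v+3q-k) is a factor with cofactor 24vq+54vk-12q²-27qk-20q-45k.
The cofactor groups again: 24vq+54vk-12q²-27qk-20q-45k = 6v(4q+9k) + (-3q-5)(4q+9k); both groups contain (4q+9k), giving (6v-3q-5)(4q+9k).

(6v-3q-5)(v+3q-k)(4q+9k)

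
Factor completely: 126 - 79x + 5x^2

Need a pair with product 5·126 = 630 and sum -79: that's -70 and -9.
Split the middle term: 5x^2 - 70x - 9x + 126 = 5x(x - 14) - 9(x - 14).

(5x - 9)(x - 14)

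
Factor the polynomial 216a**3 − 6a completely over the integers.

6a(6a + 1)(6a − 1)

Pull out the common factor 6a; 36a**2 − 1 is a difference of squares.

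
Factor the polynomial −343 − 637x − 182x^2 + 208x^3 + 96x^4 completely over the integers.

By the rational root theorem, x = −1 is a root, so (x + 1) is a factor; dividing leaves 96x^3 + 112x^2 − 294x − 343.
Next, x = −7/4 is a root, so (4x + 7) divides it; the quotient is 24x^2 − 14x − 49.
The remaining quadratic factors as (6x + 7)(4x − 7).

(4x + 7)(4x − 7)(6x + 7)(x + 1)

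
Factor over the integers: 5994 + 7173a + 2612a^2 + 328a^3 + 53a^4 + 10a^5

(2a + 9)(5a + 9)(a + 2)(a^2 - 3a + 37)

By the rational root theorem, a = -9/2 is a root, so (2a + 9) is a factor; dividing leaves 5a^4 + 4a^3 + 146a^2 + 649a + 666.
Continuing, a = -9/5 is a root, so (5a + 9) is a factor; dividing leaves a^3 - a^2 + 31a + 74.
Continuing, a = -2 is a root, so (a + 2) is a factor; dividing leaves a^2 - 3a + 37.
The quadratic a^2 - 3a + 37 has discriminant -139 < 0 and is irreducible over ℤ.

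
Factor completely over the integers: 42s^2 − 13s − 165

Need a pair with product 42·(−165) = −6930 and sum −13: that's 77 and −90.
Split the middle term: 42s^2 + 77s − 90s − 165 = 7s(6s + 11) − 15(6s + 11).

(6s + 11)(7s − 15)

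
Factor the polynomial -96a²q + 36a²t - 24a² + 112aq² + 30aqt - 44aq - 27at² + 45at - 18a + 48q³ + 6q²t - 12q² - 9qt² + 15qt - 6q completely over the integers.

-(3a + q)(4a - 6q - 3t + 3)(8q - 3t + 2)

Group: 8q(-12a² + 14aq + 9at - 9a + 6q² + 3qt - 3q) + (-3t + 2)(-12a² + 14aq + 9at - 9a + 6q² + 3qt - 3q); both groups contain (-12a² + 14aq + 9at - 9a + 6q² + 3qt - 3q), so (8q - 3t + 2) is a factor with cofactor -12a² + 14aq + 9at - 9a + 6q² + 3qt - 3q.
The cofactor groups again: -12a² + 14aq + 9at - 9a + 6q² + 3qt - 3q = -4a(3a + q) + (6q + 3t - 3)(3a + q); both groups contain (3a + q), giving -(4a - 6q - 3t + 3)(3a + q).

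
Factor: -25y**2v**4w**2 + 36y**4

Every term has a factor of y**2; factoring it out leaves 36y**2 - 25v**4w**2.
Recognize a difference of squares with the parts 6y and 5v**2w.

y**2(6y - 5v**2w)(6y + 5v**2w)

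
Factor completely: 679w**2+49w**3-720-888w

Among the possible rational roots, w = -15 is a root, so (w+15) is a factor; dividing leaves 49w**2-56w-48.
The remaining quadratic factors as (7w+4)(7w-12).

(7w+4)(7w-12)(w+15)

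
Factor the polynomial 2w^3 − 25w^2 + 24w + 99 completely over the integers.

Trying the rational-root candidates, w = 11 is a root, giving the factor (w − 11) and quotient 2w^2 − 3w − 9.
The remaining quadratic factors as (w − 3)(2w + 3).

(2w + 3)(w − 11)(w − 3)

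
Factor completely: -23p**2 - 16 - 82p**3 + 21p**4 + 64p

(3p - 1)(7p - 4)(p + 1)(p - 4)

Among the possible rational roots, p = 4 is a root, so (p - 4) is a factor; dividing leaves 21p**3 + 2p**2 - 15p + 4.
Continuing, p = 1/3 is a root, giving the factor (3p - 1) and quotient 7p**2 + 3p - 4.
The remaining quadratic factors as (7p - 4)(p + 1).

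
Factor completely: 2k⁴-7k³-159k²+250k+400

(2k-5)(k+1)(k+8)(k-10)

Testing divisors of the constant over divisors of the leading coefficient, k = 10 is a root, giving the factor (k-10) and quotient 2k³+13k²-29k-40.
Then k = 5/2 is a root, giving the factor (2k-5) and quotient k²+9k+8.
The remaining quadratic factors as (k+1)(k+8).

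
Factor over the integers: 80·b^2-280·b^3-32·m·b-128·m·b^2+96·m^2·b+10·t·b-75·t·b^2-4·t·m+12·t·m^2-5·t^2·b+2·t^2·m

Group: t·(2·t·m-5·t·b+12·m^2-16·m·b-4·m-35·b^2+10·b) + 8·b·(2·t·m-5·t·b+12·m^2-16·m·b-4·m-35·b^2+10·b); both groups contain (2·t·m-5·t·b+12·m^2-16·m·b-4·m-35·b^2+10·b), so (t+8·b) is a factor with cofactor 2·t·m-5·t·b+12·m^2-16·m·b-4·m-35·b^2+10·b.
The cofactor groups again: 2·t·m-5·t·b+12·m^2-16·m·b-4·m-35·b^2+10·b = 2·m·(t+6·m+7·b-2) - 5·b·(t+6·m+7·b-2); both groups contain (t+6·m+7·b-2), giving (2·m-5·b)·(t+6·m+7·b-2).

(2·m-5·b)·(t+6·m+7·b-2)·(t+8·b)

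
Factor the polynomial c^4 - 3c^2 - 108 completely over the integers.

Substitute u = c^2 to get a quadratic in u, then factor.
c^2 - 12 is irreducible over ℤ (12 is not a perfect square).
c^2 + 9 is irreducible over ℤ (sum of squares).

(c^2 + 9)(c^2 - 12)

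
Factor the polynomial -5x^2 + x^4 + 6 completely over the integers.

(x^2 - 2)(x^2 - 3)

Substitute u = x^2 to get a quadratic in u, then factor.
x^2 - 3 is irreducible over ℤ (3 is not a perfect square).
x^2 - 2 is irreducible over ℤ (2 is not a perfect square).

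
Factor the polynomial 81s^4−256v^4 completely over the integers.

Write as (9s^2)² − (16v^2)², then factor 9s^2−16v^2 once more.

(3s+4v)(3s−4v)(9s^2+16v^2)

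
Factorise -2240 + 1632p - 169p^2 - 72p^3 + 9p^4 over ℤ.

Among the possible rational roots, p = -5 is a root, giving the factor (p + 5) and quotient 9p^3 - 117p^2 + 416p - 448.
Then p = 8/3 is a root, so (3p - 8) divides it; the quotient is 3p^2 - 31p + 56.
The remaining quadratic factors as (3p - 7)(p - 8).

(3p - 7)(3p - 8)(p + 5)(p - 8)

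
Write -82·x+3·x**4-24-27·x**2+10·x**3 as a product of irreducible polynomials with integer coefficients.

(3·x+1)·(x+2)·(x+4)·(x-3)

Trying the rational-root candidates, x = -2 is a root, giving the factor (x+2) and quotient 3·x**3+4·x**2-35·x-12.
Then x = -4 is a root, so (x+4) divides it; the quotient is 3·x**2-8·x-3.
The remaining quadratic factors as (3·x+1)(x-3).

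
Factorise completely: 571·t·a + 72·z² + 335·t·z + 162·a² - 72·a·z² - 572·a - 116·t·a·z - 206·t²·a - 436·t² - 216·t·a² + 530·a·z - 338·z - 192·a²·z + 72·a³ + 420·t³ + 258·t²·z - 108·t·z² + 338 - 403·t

(14·t - 12·a - 4·z + 13)·(10·t - 3·a + 9·z - 13)·(3·t + 2·a - 2)

Group: 3·t·(140·t² - 162·t·a + 86·t·z - 52·t + 36·a² - 96·a·z + 117·a - 36·z² + 169·z - 169) + (2·a - 2)·(140·t² - 162·t·a + 86·t·z - 52·t + 36·a² - 96·a·z + 117·a - 36·z² + 169·z - 169); both groups contain (140·t² - 162·t·a + 86·t·z - 52·t + 36·a² - 96·a·z + 117·a - 36·z² + 169·z - 169), so (3·t + 2·a - 2) is a factor with cofactor 140·t² - 162·t·a + 86·t·z - 52·t + 36·a² - 96·a·z + 117·a - 36·z² + 169·z - 169.
The cofactor groups again: 140·t² - 162·t·a + 86·t·z - 52·t + 36·a² - 96·a·z + 117·a - 36·z² + 169·z - 169 = 10·t·(14·t - 12·a - 4·z + 13) + (-3·a + 9·z - 13)·(14·t - 12·a - 4·z + 13); both groups contain (14·t - 12·a - 4·z + 13), giving (10·t - 3·a + 9·z - 13)·(14·t - 12·a - 4·z + 13).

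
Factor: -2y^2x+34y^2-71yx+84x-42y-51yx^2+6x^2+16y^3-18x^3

(y-2x)(2y+3x+6)(8y+3x-7)

Group: 2y(8y^2-13yx-7y-6x^2+14x) + (3x+6)(8y^2-13yx-7y-6x^2+14x); both groups contain (8y^2-13yx-7y-6x^2+14x), so (2y+3x+6) is a factor with cofactor 8y^2-13yx-7y-6x^2+14x.
The cofactor groups again: 8y^2-13yx-7y-6x^2+14x = 8y(y-2x) + (3x-7)(y-2x); both groups contain (y-2x), giving (8y+3x-7)(y-2x).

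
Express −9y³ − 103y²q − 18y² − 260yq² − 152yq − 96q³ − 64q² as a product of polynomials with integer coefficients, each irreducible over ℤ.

Group: 9y(−y² − 11yq − 2y − 24q² − 16q) + 4q(−y² − 11yq − 2y − 24q² − 16q); both groups contain (−y² − 11yq − 2y − 24q² − 16q), so (9y + 4q) is a factor with cofactor −y² − 11yq − 2y − 24q² − 16q.
The cofactor groups again: −y² − 11yq − 2y − 24q² − 16q = −y(y + 8q) + (−3q − 2)(y + 8q); both groups contain (y + 8q), giving −(y + 3q + 2)(y + 8q).

−(y + 3q + 2)(9y + 4q)(y + 8q)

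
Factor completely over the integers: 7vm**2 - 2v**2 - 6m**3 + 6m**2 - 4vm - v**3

Group: v(-v**2 + 3vm - 2v - 2m**2 + 2m) + 3m(-v**2 + 3vm - 2v - 2m**2 + 2m); both groups contain (-v**2 + 3vm - 2v - 2m**2 + 2m), so (v + 3m) is a factor with cofactor -v**2 + 3vm - 2v - 2m**2 + 2m.
The cofactor groups again: -v**2 + 3vm - 2v - 2m**2 + 2m = -v(v - m) + (2m - 2)(v - m); both groups contain (v - m), giving -(v - 2m + 2)(v - m).

-(v - 2m + 2)(v - m)(v + 3m)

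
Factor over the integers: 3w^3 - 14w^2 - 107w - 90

By the rational root theorem, w = 9 is a root, so (w - 9) is a factor; dividing leaves 3w^2 + 13w + 10.
The remaining quadratic factors as (3w + 10)(w + 1).

(3w + 10)(w + 1)(w - 9)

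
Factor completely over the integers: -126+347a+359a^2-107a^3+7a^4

By the rational root theorem, a = 7 is a root, so (a-7) divides it; the quotient is 7a^3-58a^2-47a+18.
Then a = 9 is a root, so (a-9) is a factor; dividing leaves 7a^2+5a-2.
The remaining quadratic factors as (a+1)(7a-2).

(7a-2)(a+1)(a-7)(a-9)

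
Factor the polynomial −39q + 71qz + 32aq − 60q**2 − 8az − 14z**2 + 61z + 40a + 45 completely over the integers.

Group: 8a(4q − z + 5) + (−15q + 14z + 9)(4q − z + 5); both groups contain (4q − z + 5).

(4q − z + 5)(8a − 15q + 14z + 9)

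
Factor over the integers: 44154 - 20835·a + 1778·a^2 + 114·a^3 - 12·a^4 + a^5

(a + 11)·(a - 3)·(a - 6)·(a^2 - 14·a + 223)

Trying the rational-root candidates, a = 6 is a root, so (a - 6) divides it; the quotient is a^4 - 6·a^3 + 78·a^2 + 2246·a - 7359.
Continuing, a = 3 is a root, so (a - 3) divides it; the quotient is a^3 - 3·a^2 + 69·a + 2453.
Next, a = -11 is a root, giving the factor (a + 11) and quotient a^2 - 14·a + 223.
The quadratic a^2 - 14·a + 223 has discriminant -696 < 0 and is irreducible over ℤ.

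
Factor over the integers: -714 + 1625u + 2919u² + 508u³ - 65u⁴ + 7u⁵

(7u - 2)(u + 1)(u + 3)(u² - 13u + 119)

Among the possible rational roots, u = -1 is a root, so (u + 1) is a factor; dividing leaves 7u⁴ - 72u³ + 580u² + 2339u - 714.
Next, u = -3 is a root, giving the factor (u + 3) and quotient 7u³ - 93u² + 859u - 238.
Then u = 2/7 is a root, so (7u - 2) divides it; the quotient is u² - 13u + 119.
The quadratic u² - 13u + 119 has discriminant -307 < 0 and is irreducible over ℤ.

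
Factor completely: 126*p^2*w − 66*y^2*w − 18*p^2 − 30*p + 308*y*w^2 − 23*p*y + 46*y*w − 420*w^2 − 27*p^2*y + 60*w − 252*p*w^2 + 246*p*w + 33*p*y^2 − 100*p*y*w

−(3*y − 14*w + 2)*(9*p − 11*y + 15)*(p − 2*w)

Group: p*(−27*p*y + 126*p*w − 18*p + 33*y^2 − 154*y*w − 23*y + 210*w − 30) − 2*w*(−27*p*y + 126*p*w − 18*p + 33*y^2 − 154*y*w − 23*y + 210*w − 30); both groups contain (−27*p*y + 126*p*w − 18*p + 33*y^2 − 154*y*w − 23*y + 210*w − 30), so (p − 2*w) is a factor with cofactor −27*p*y + 126*p*w − 18*p + 33*y^2 − 154*y*w − 23*y + 210*w − 30.
The cofactor groups again: −27*p*y + 126*p*w − 18*p + 33*y^2 − 154*y*w − 23*y + 210*w − 30 = −3*y*(9*p − 11*y + 15) + (14*w − 2)*(9*p − 11*y + 15); both groups contain (9*p − 11*y + 15), giving −(3*y − 14*w + 2)*(9*p − 11*y + 15).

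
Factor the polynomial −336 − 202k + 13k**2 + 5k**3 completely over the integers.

Testing divisors of the constant over divisors of the leading coefficient, k = 6 is a root, so (k − 6) divides it; the quotient is 5k**2 + 43k + 56.
The remaining quadratic factors as (k + 7)(5k + 8).

(5k + 8)(k + 7)(k − 6)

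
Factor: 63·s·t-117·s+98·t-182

(7·t-13)·(9·s+14)

Group as (63·s·t-117·s) + (98·t-182) = 9·s·(7·t-13) + 14·(7·t-13).
Both groups share the factor (7·t-13).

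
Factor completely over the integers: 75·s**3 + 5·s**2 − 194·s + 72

Testing divisors of the constant over divisors of the leading coefficient, s = −9/5 is a root, so (5·s + 9) divides it; the quotient is 15·s**2 − 26·s + 8.
The remaining quadratic factors as (5·s − 2)(3·s − 4).

(3·s − 4)·(5·s + 9)·(5·s − 2)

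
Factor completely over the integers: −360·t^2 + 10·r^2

Factor out 10, leaving r^2 − 36·t^2, which is a difference of two squares.

10·(r + 6·t)·(r − 6·t)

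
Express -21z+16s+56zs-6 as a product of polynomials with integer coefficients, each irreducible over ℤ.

(7z+2)(8s-3)

Group as (56zs-21z) + (16s-6) = 7z(8s-3) + 2(8s-3).
Both groups share the factor (8s-3).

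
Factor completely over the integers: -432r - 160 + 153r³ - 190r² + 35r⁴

Among the possible rational roots, r = 2 is a root, giving the factor (r - 2) and quotient 35r³ + 223r² + 256r + 80.
Next, r = -4/5 is a root, so (5r + 4) divides it; the quotient is 7r² + 39r + 20.
The remaining quadratic factors as (r + 5)(7r + 4).

(5r + 4)(7r + 4)(r + 5)(r - 2)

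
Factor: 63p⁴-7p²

7p²(3p+1)(3p-1)

Every term has a factor of 7p². Then 9p²-1 = (3p)² − (1)².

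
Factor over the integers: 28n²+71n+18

(4n+9)(7n+2)

Need a pair with product 28·18 = 504 and sum 71: that's 8 and 63.
Split the middle term: 28n²+8n + 63n+18 = 4n(7n+2) + 9(7n+2).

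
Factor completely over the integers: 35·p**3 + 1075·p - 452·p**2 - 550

(5·p - 11)·(7·p - 5)·(p - 10)

By the rational root theorem, p = 5/7 is a root, so (7·p - 5) divides it; the quotient is 5·p**2 - 61·p + 110.
The remaining quadratic factors as (5·p - 11)(p - 10).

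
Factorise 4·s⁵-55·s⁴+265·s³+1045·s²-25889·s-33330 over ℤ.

(4·s+5)·(s+6)·(s-11)·(s²-10·s+101)

Trying the rational-root candidates, s = -6 is a root, so (s+6) is a factor; dividing leaves 4·s⁴-79·s³+739·s²-3389·s-5555.
Then s = -5/4 is a root, so (4·s+5) divides it; the quotient is s³-21·s²+211·s-1111.
Continuing, s = 11 is a root, so (s-11) is a factor; dividing leaves s²-10·s+101.
The quadratic s²-10·s+101 has discriminant -304 < 0 and is irreducible over ℤ.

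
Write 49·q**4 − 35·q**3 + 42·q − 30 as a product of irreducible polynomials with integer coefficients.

Group as (49·q**4 + 42·q) + (−35·q**3 − 30) = 7·q·(7·q**3 + 6) − 5·(7·q**3 + 6).
Both groups share the factor (7·q**3 + 6).

(7·q − 5)·(7·q**3 + 6)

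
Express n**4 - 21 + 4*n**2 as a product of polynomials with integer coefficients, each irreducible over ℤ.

(n**2 + 7)*(n**2 - 3)

Substitute u = n**2 to get a quadratic in u, then factor.
n**2 + 7 is irreducible over ℤ (always positive, so no real roots).
n**2 - 3 is irreducible over ℤ (3 is not a perfect square).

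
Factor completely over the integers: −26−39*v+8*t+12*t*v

Group as (12*t*v+8*t) + (−39*v−26) = 4*t*(3*v+2) − 13*(3*v+2).
Both groups share the factor (3*v+2).

(3*v+2)*(4*t−13)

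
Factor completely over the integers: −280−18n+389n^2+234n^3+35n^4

(5n+7)(7n−5)(n+2)(n+4)

Trying the rational-root candidates, n = 5/7 is a root, giving the factor (7n−5) and quotient 5n^3+37n^2+82n+56.
Next, n = −4 is a root, so (n+4) is a factor; dividing leaves 5n^2+17n+14.
The remaining quadratic factors as (5n+7)(n+2).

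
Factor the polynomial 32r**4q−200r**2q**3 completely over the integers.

8qr**2(2r−5q)(2r+5q)

Factor out 8r**2q, leaving 4r**2−25q**2, which is a difference of two squares.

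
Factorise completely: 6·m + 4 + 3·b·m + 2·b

Group as (3·b·m + 2·b) + (6·m + 4) = b·(3·m + 2) + 2·(3·m + 2).
Both groups share the factor (3·m + 2).

(3·m + 2)·(b + 2)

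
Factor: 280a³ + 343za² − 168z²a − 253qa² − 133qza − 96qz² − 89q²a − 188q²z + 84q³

Group: 7q(12q² − 32qz + qa − 56za − 35a²) + (3z − 8a)(12q² − 32qz + qa − 56za − 35a²); both groups contain (12q² − 32qz + qa − 56za − 35a²), so (7q + 3z − 8a) is a factor with cofactor 12q² − 32qz + qa − 56za − 35a².
The cofactor groups again: 12q² − 32qz + qa − 56za − 35a² = 4q(3q − 8z − 5a) + 7a(3q − 8z − 5a); both groups contain (3q − 8z − 5a), giving (4q + 7a)(3q − 8z − 5a).

(3q − 8z − 5a)(7q + 3z − 8a)(4q + 7a)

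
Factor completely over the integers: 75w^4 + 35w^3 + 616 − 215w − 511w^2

Among the possible rational roots, w = 7/3 is a root, giving the factor (3w − 7) and quotient 25w^3 + 70w^2 − 7w − 88.
Next, w = −11/5 is a root, giving the factor (5w + 11) and quotient 5w^2 + 3w − 8.
The remaining quadratic factors as (w − 1)(5w + 8).

(3w − 7)(5w + 11)(5w + 8)(w − 1)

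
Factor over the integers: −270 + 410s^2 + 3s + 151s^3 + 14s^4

Trying the rational-root candidates, s = −9/2 is a root, so (2s + 9) divides it; the quotient is 7s^3 + 44s^2 + 7s − 30.
Continuing, s = 5/7 is a root, giving the factor (7s − 5) and quotient s^2 + 7s + 6.
The remaining quadratic factors as (s + 1)(s + 6).

(2s + 9)(7s − 5)(s + 1)(s + 6)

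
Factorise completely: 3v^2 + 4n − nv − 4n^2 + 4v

−(4n − 3v − 4)(n + v)

Group: −4n(n + v) + (3v + 4)(n + v); both groups contain (n + v).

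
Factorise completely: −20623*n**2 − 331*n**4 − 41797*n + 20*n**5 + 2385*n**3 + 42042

(4*n − 3)*(5*n + 11)*(n − 14)*(n**2 − 4*n + 91)

Among the possible rational roots, n = 14 is a root, giving the factor (n − 14) and quotient 20*n**4 − 51*n**3 + 1671*n**2 + 2771*n − 3003.
Continuing, n = 3/4 is a root, giving the factor (4*n − 3) and quotient 5*n**3 − 9*n**2 + 411*n + 1001.
Next, n = −11/5 is a root, giving the factor (5*n + 11) and quotient n**2 − 4*n + 91.
The quadratic n**2 − 4*n + 91 has discriminant −348 < 0 and is irreducible over ℤ.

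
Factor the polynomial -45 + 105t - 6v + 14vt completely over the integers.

Group as (14vt - 6v) + (105t - 45) = 2v(7t - 3) + 15(7t - 3).
Both groups share the factor (7t - 3).

(2v + 15)(7t - 3)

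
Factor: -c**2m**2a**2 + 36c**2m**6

c**2m**2(6m**2 - a)(6m**2 + a)

Factor out c**2m**2 first: what remains is 36m**4 - a**2.
Recognize a difference of squares with the parts 6m**2 and a.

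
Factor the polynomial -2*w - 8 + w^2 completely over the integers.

Two integers with product -8 and sum -2 are 2 and -4.

(w + 2)*(w - 4)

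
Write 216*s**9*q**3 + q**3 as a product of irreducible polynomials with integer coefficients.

Every term has a factor of q**3; factoring it out leaves 216*s**9 + 1.
Recognize a sum of cubes with the parts 1 and 6*s**3.

q**3*(6*s**3 + 1)*(36*s**6 - 6*s**3 + 1)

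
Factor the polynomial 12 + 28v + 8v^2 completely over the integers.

4(2v + 1)(v + 3)

Pull out the common factor 4, then factor the remaining trinomial.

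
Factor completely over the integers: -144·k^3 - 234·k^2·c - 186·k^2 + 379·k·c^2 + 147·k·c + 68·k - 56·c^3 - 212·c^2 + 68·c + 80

-(8·k - 7·c + 5)·(6·k - c - 4)·(3·k + 8·c + 4)

Group: 8·k·(-18·k^2 - 45·k·c - 12·k + 8·c^2 + 36·c + 16) + (-7·c + 5)·(-18·k^2 - 45·k·c - 12·k + 8·c^2 + 36·c + 16); both groups contain (-18·k^2 - 45·k·c - 12·k + 8·c^2 + 36·c + 16), so (8·k - 7·c + 5) is a factor with cofactor -18·k^2 - 45·k·c - 12·k + 8·c^2 + 36·c + 16.
The cofactor groups again: -18·k^2 - 45·k·c - 12·k + 8·c^2 + 36·c + 16 = -6·k·(3·k + 8·c + 4) + (c + 4)·(3·k + 8·c + 4); both groups contain (3·k + 8·c + 4), giving -(6·k - c - 4)·(3·k + 8·c + 4).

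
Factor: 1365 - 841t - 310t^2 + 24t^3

(4t + 13)(6t - 7)(t - 15)

Testing divisors of the constant over divisors of the leading coefficient, t = 7/6 is a root, so (6t - 7) divides it; the quotient is 4t^2 - 47t - 195.
The remaining quadratic factors as (t - 15)(4t + 13).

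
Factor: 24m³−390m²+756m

6m(4m−9)(m−14)

Pull out the common factor 6m, then factor the remaining trinomial.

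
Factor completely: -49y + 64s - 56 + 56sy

Group as (56sy + 64s) + (-49y - 56) = 8s(7y + 8) - 7(7y + 8).
Both groups share the factor (7y + 8).

(7y + 8)(8s - 7)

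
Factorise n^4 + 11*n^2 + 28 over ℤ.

Substitute u = n^2 to get a quadratic in u, then factor.
n^2 + 7 is irreducible over ℤ (always positive, so no real roots).
n^2 + 4 is irreducible over ℤ (sum of squares).

(n^2 + 4)*(n^2 + 7)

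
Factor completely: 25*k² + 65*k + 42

Need a pair with product 25·42 = 1050 and sum 65: that's 35 and 30.
Split the middle term: 25*k² + 35*k + 30*k + 42 = 5*k*(5*k + 7) + 6*(5*k + 7).

(5*k + 6)*(5*k + 7)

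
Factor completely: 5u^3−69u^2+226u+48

(5u+1)(u−6)(u−8)

By the rational root theorem, u = 6 is a root, so (u−6) is a factor; dividing leaves 5u^2−39u−8.
The remaining quadratic factors as (u−8)(5u+1).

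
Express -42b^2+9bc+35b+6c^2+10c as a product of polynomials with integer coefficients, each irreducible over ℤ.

Group: -6b(7b+2c) + (3c+5)(7b+2c); both groups contain (7b+2c).

-(6b-3c-5)(7b+2c)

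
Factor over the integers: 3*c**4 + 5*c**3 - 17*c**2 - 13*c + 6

Testing divisors of the constant over divisors of the leading coefficient, c = -3 is a root, so (c + 3) divides it; the quotient is 3*c**3 - 4*c**2 - 5*c + 2.
Continuing, c = -1 is a root, giving the factor (c + 1) and quotient 3*c**2 - 7*c + 2.
The remaining quadratic factors as (3*c - 1)(c - 2).

(3*c - 1)*(c + 1)*(c + 3)*(c - 2)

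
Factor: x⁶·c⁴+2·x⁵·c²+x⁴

Every term has a factor of x⁴; factoring it out leaves x²·c⁴+2·x·c²+1.
Recognize a perfect-square trinomial with the parts 1 and x·c².

x⁴·(x·c²+1)²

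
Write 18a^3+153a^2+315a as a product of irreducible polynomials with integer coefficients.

9a(2a+7)(a+5)

Pull out the common factor 9a, then factor the remaining trinomial.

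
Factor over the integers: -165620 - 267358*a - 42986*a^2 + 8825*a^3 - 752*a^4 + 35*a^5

(5*a + 14)*(7*a + 5)*(a - 13)*(a^2 - 12*a + 182)

Among the possible rational roots, a = -14/5 is a root, so (5*a + 14) is a factor; dividing leaves 7*a^4 - 170*a^3 + 2241*a^2 - 14872*a - 11830.
Continuing, a = 13 is a root, so (a - 13) is a factor; dividing leaves 7*a^3 - 79*a^2 + 1214*a + 910.
Continuing, a = -5/7 is a root, so (7*a + 5) divides it; the quotient is a^2 - 12*a + 182.
The quadratic a^2 - 12*a + 182 has discriminant -584 < 0 and is irreducible over ℤ.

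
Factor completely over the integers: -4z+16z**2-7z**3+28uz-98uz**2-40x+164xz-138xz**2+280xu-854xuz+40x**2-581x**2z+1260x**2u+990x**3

(10x+z)(11x+14u+z-2)(9x-7z+2)

Group: 11x(90x**2-61xz+20x-7z**2+2z) + (14u+z-2)(90x**2-61xz+20x-7z**2+2z); both groups contain (90x**2-61xz+20x-7z**2+2z), so (11x+14u+z-2) is a factor with cofactor 90x**2-61xz+20x-7z**2+2z.
The cofactor groups again: 90x**2-61xz+20x-7z**2+2z = 9x(10x+z) + (-7z+2)(10x+z); both groups contain (10x+z), giving (9x-7z+2)(10x+z).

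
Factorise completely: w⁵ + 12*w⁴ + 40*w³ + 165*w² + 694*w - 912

(w + 6)*(w + 8)*(w - 1)*(w² - w + 19)

Among the possible rational roots, w = -6 is a root, so (w + 6) is a factor; dividing leaves w⁴ + 6*w³ + 4*w² + 141*w - 152.
Next, w = 1 is a root, so (w - 1) divides it; the quotient is w³ + 7*w² + 11*w + 152.
Then w = -8 is a root, so (w + 8) is a factor; dividing leaves w² - w + 19.
The quadratic w² - w + 19 has discriminant -75 < 0 and is irreducible over ℤ.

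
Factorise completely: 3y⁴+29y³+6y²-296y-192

Testing divisors of the constant over divisors of the leading coefficient, y = -2/3 is a root, so (3y+2) divides it; the quotient is y³+9y²-4y-96.
Then y = 3 is a root, giving the factor (y-3) and quotient y²+12y+32.
The remaining quadratic factors as (y+4)(y+8).

(3y+2)(y+4)(y+8)(y-3)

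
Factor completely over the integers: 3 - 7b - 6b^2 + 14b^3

(7b - 3)(2b^2 - 1)

Group as (14b^3 - 7b) + (-6b^2 + 3) = 7b(2b^2 - 1) - 3(2b^2 - 1).
Both groups share the factor (2b^2 - 1).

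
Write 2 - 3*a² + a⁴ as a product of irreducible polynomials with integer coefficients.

(a + 1)*(a - 1)*(a² - 2)

Substitute u = a² to get a quadratic in u, then factor.
a² - 1 is a difference of squares.
a² - 2 is irreducible over ℤ (2 is not a perfect square).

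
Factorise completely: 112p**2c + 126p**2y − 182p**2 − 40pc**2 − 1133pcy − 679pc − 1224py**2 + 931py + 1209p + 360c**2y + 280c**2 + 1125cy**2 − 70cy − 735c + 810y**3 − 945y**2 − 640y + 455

(14p − 5c − 10y + 5)(8c + 9y − 13)(p − 9y − 7)

Group: 14p(8pc + 9py − 13p − 72cy − 56c − 81y**2 + 54y + 91) + (−5c − 10y + 5)(8pc + 9py − 13p − 72cy − 56c − 81y**2 + 54y + 91); both groups contain (8pc + 9py − 13p − 72cy − 56c − 81y**2 + 54y + 91), so (14p − 5c − 10y + 5) is a factor with cofactor 8pc + 9py − 13p − 72cy − 56c − 81y**2 + 54y + 91.
The cofactor groups again: 8pc + 9py − 13p − 72cy − 56c − 81y**2 + 54y + 91 = 8c(p − 9y − 7) + (9y − 13)(p − 9y − 7); both groups contain (p − 9y − 7), giving (8c + 9y − 13)(p − 9y − 7).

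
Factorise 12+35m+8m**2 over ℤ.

(8m+3)(m+4)

Need a pair with product 8·12 = 96 and sum 35: that's 3 and 32.
Split the middle term: 8m**2+3m + 32m+12 = m(8m+3) + 4(8m+3).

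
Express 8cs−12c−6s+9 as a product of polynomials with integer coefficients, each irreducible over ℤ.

(2s−3)(4c−3)

Group as (8cs−12c) + (−6s+9) = 4c(2s−3) − 3(2s−3).
Both groups share the factor (2s−3).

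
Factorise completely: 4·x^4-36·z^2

Factor out 4 first: what remains is -9·z^2+x^4.
Recognize a difference of squares with the parts x^2 and 3·z.

-4·(3·z-x^2)·(3·z+x^2)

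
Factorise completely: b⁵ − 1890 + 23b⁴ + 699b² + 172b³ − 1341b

Trying the rational-root candidates, b = −15 is a root, so (b + 15) is a factor; dividing leaves b⁴ + 8b³ + 52b² − 81b − 126.
Then b = −1 is a root, so (b + 1) divides it; the quotient is b³ + 7b² + 45b − 126.
Next, b = 2 is a root, so (b − 2) is a factor; dividing leaves b² + 9b + 63.
The quadratic b² + 9b + 63 has discriminant −171 < 0 and is irreducible over ℤ.

(b + 1)(b + 15)(b − 2)(b² + 9b + 63)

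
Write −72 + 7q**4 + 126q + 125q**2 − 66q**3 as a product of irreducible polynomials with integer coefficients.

(7q − 3)(q + 1)(q − 4)(q − 6)

Testing divisors of the constant over divisors of the leading coefficient, q = 3/7 is a root, so (7q − 3) divides it; the quotient is q**3 − 9q**2 + 14q + 24.
Next, q = 4 is a root, so (q − 4) divides it; the quotient is q**2 − 5q − 6.
The remaining quadratic factors as (q + 1)(q − 6).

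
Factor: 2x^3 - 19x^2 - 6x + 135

Testing divisors of the constant over divisors of the leading coefficient, x = -5/2 is a root, so (2x + 5) is a factor; dividing leaves x^2 - 12x + 27.
The remaining quadratic factors as (x - 3)(x - 9).

(2x + 5)(x - 3)(x - 9)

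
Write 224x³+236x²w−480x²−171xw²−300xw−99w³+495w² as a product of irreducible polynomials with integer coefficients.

(4x−3w)(8x+11w)(7x+3w−15)

Group: 8x(28x²−9xw−60x−9w²+45w) + 11w(28x²−9xw−60x−9w²+45w); both groups contain (28x²−9xw−60x−9w²+45w), so (8x+11w) is a factor with cofactor 28x²−9xw−60x−9w²+45w.
The cofactor groups again: 28x²−9xw−60x−9w²+45w = 7x(4x−3w) + (3w−15)(4x−3w); both groups contain (4x−3w), giving (7x+3w−15)(4x−3w).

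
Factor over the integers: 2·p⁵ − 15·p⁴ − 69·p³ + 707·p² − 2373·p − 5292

Testing divisors of the constant over divisors of the leading coefficient, p = 9 is a root, so (p − 9) divides it; the quotient is 2·p⁴ + 3·p³ − 42·p² + 329·p + 588.
Continuing, p = −7 is a root, so (p + 7) divides it; the quotient is 2·p³ − 11·p² + 35·p + 84.
Next, p = −3/2 is a root, giving the factor (2·p + 3) and quotient p² − 7·p + 28.
The quadratic p² − 7·p + 28 has discriminant −63 < 0 and is irreducible over ℤ.

(2·p + 3)·(p + 7)·(p − 9)·(p² − 7·p + 28)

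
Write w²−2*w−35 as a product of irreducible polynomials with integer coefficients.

(w+5)*(w−7)

Two integers with product −35 and sum −2 are −7 and 5.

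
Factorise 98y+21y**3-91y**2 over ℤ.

Pull out the common factor 7y, then factor the remaining trinomial.

7y(3y-7)(y-2)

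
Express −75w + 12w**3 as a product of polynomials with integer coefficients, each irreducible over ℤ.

3w(2w + 5)(2w − 5)

Pull out the common factor 3w; 4w**2 − 25 is a difference of squares.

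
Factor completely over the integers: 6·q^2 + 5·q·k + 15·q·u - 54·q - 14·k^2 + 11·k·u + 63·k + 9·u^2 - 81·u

(6·q - 7·k + 9·u)·(q + 2·k + u - 9)

Group: q·(6·q - 7·k + 9·u) + (2·k + u - 9)·(6·q - 7·k + 9·u); both groups contain (6·q - 7·k + 9·u).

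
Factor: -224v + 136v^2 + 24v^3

8v(3v - 4)(v + 7)

Pull out the common factor 8v, then factor the remaining trinomial.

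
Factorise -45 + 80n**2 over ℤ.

Factor out 5, leaving 16n**2 - 9, which is a difference of two squares.

5(4n + 3)(4n - 3)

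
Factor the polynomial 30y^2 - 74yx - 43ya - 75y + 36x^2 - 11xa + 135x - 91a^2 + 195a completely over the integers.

Group: 6y(5y - 9x - 13a) + (-4x + 7a - 15)(5y - 9x - 13a); both groups contain (5y - 9x - 13a).

(5y - 9x - 13a)(6y - 4x + 7a - 15)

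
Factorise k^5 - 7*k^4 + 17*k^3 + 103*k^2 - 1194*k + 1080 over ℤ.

(k + 5)*(k - 1)*(k - 6)*(k^2 - 5*k + 36)

Among the possible rational roots, k = -5 is a root, so (k + 5) is a factor; dividing leaves k^4 - 12*k^3 + 77*k^2 - 282*k + 216.
Next, k = 1 is a root, so (k - 1) is a factor; dividing leaves k^3 - 11*k^2 + 66*k - 216.
Next, k = 6 is a root, so (k - 6) is a factor; dividing leaves k^2 - 5*k + 36.
The quadratic k^2 - 5*k + 36 has discriminant -119 < 0 and is irreducible over ℤ.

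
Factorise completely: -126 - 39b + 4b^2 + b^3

(b + 3)(b + 7)(b - 6)

Trying the rational-root candidates, b = 6 is a root, giving the factor (b - 6) and quotient b^2 + 10b + 21.
The remaining quadratic factors as (b + 3)(b + 7).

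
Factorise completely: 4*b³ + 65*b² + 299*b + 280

(4*b + 5)*(b + 7)*(b + 8)

By the rational root theorem, b = -7 is a root, so (b + 7) is a factor; dividing leaves 4*b² + 37*b + 40.
The remaining quadratic factors as (b + 8)(4*b + 5).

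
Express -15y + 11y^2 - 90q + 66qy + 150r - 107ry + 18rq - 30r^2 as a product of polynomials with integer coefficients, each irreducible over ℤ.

Group: -10r(3r + 11y - 15) + (6q + y)(3r + 11y - 15); both groups contain (3r + 11y - 15).

-(10r - 6q - y)(3r + 11y - 15)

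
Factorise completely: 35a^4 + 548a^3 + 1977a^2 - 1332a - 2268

Among the possible rational roots, a = -9 is a root, so (a + 9) divides it; the quotient is 35a^3 + 233a^2 - 120a - 252.
Continuing, a = -6/7 is a root, giving the factor (7a + 6) and quotient 5a^2 + 29a - 42.
The remaining quadratic factors as (a + 7)(5a - 6).

(5a - 6)(7a + 6)(a + 7)(a + 9)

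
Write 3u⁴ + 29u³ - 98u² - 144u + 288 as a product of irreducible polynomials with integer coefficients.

(3u - 4)(u + 12)(u + 2)(u - 3)

Among the possible rational roots, u = 4/3 is a root, so (3u - 4) is a factor; dividing leaves u³ + 11u² - 18u - 72.
Next, u = -2 is a root, so (u + 2) divides it; the quotient is u² + 9u - 36.
The remaining quadratic factors as (u - 3)(u + 12).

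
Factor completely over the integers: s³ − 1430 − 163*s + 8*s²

(s + 10)*(s + 11)*(s − 13)

By the rational root theorem, s = −11 is a root, giving the factor (s + 11) and quotient s² − 3*s − 130.
The remaining quadratic factors as (s − 13)(s + 10).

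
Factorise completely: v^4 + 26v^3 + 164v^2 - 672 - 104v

Testing divisors of the constant over divisors of the leading coefficient, v = -12 is a root, giving the factor (v + 12) and quotient v^3 + 14v^2 - 4v - 56.
Continuing, v = -14 is a root, so (v + 14) divides it; the quotient is v^2 - 4.
The remaining quadratic factors as (v + 2)(v - 2).

(v + 12)(v + 14)(v + 2)(v - 2)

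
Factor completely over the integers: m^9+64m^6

Pull out the common factor m^6, leaving m^3+64.
Recognize a sum of cubes with the parts 4 and m.

m^6(m+4)(m^2-4m+16)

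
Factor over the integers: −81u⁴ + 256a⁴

(4a)⁴ − (3u)⁴ = ((4a)² − (3u)²)((4a)² + (3u)²); the first factor splits again, the second (16a² + 9u²) is irreducible.

(4a + 3u)(4a − 3u)(16a² + 9u²)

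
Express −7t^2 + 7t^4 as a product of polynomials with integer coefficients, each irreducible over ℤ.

Pull out the common factor 7t^2; t^2 − 1 is a difference of squares.

7t^2(t + 1)(t − 1)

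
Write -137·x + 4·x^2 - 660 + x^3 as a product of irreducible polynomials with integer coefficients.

By the rational root theorem, x = -11 is a root, so (x + 11) is a factor; dividing leaves x^2 - 7·x - 60.
The remaining quadratic factors as (x + 5)(x - 12).

(x + 11)·(x + 5)·(x - 12)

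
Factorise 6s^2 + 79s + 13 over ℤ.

(6s + 1)(s + 13)

Need a pair with product 6·13 = 78 and sum 79: that's 1 and 78.
Split the middle term: 6s^2 + s + 78s + 13 = s(6s + 1) + 13(6s + 1).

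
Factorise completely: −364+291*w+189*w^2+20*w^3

(4*w+13)*(5*w−4)*(w+7)

By the rational root theorem, w = −13/4 is a root, giving the factor (4*w+13) and quotient 5*w^2+31*w−28.
The remaining quadratic factors as (5*w−4)(w+7).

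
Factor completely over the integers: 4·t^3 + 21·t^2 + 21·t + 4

Testing divisors of the constant over divisors of the leading coefficient, t = −4 is a root, giving the factor (t + 4) and quotient 4·t^2 + 5·t + 1.
The remaining quadratic factors as (4·t + 1)(t + 1).

(4·t + 1)·(t + 1)·(t + 4)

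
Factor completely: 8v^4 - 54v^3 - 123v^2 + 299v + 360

(2v + 5)(4v - 9)(v + 1)(v - 8)

Trying the rational-root candidates, v = -5/2 is a root, giving the factor (2v + 5) and quotient 4v^3 - 37v^2 + 31v + 72.
Then v = 9/4 is a root, giving the factor (4v - 9) and quotient v^2 - 7v - 8.
The remaining quadratic factors as (v - 8)(v + 1).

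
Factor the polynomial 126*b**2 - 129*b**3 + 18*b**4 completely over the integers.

Pull out the common factor 3*b**2, then factor the remaining trinomial.

3*b**2*(6*b - 7)*(b - 6)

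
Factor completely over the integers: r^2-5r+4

(r-1)(r-4)

Two integers with product 4 and sum -5 are -4 and -1.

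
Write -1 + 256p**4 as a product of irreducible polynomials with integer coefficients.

(4p + 1)(4p - 1)(16p**2 + 1)

Write as (16p**2)² − (1)², then factor 16p**2 - 1 once more.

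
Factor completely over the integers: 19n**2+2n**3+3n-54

(2n-3)(n+2)(n+9)

Trying the rational-root candidates, n = -2 is a root, so (n+2) is a factor; dividing leaves 2n**2+15n-27.
The remaining quadratic factors as (2n-3)(n+9).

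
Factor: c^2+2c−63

(c+9)(c−7)

Two integers with product −63 and sum 2 are −7 and 9.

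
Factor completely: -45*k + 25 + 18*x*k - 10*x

(2*x - 5)*(9*k - 5)

Group as (18*x*k - 10*x) + (-45*k + 25) = 2*x*(9*k - 5) - 5*(9*k - 5).
Both groups share the factor (9*k - 5).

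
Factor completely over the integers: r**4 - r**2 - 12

Substitute u = r**2 to get a quadratic in u, then factor.
r**2 - 4 is a difference of squares.
r**2 + 3 is irreducible over ℤ (always positive, so no real roots).

(r + 2)(r - 2)(r**2 + 3)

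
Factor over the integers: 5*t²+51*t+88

Need a pair with product 5·88 = 440 and sum 51: that's 40 and 11.
Split the middle term: 5*t²+40*t + 11*t+88 = 5*t*(t+8) + 11*(t+8).

(5*t+11)*(t+8)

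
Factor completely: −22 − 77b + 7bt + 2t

Group as (7bt − 77b) + (2t − 22) = 7b(t − 11) + 2(t − 11).
Both groups share the factor (t − 11).

(7b + 2)(t − 11)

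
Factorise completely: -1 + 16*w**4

(2*w + 1)*(2*w - 1)*(4*w**2 + 1)

Difference of squares twice: with A = 2*w and B = 1, A⁴ − B⁴ = (A² − B²)(A² + B²), and A² − B² factors again.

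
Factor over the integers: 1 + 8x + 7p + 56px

Group as (56px + 7p) + (8x + 1) = 7p(8x + 1) + (8x + 1).
Both groups share the factor (8x + 1).

(7p + 1)(8x + 1)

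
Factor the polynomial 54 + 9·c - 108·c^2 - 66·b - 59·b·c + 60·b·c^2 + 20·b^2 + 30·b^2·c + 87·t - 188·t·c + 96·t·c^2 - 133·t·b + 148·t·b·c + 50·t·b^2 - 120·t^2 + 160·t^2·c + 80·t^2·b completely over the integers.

(2·b + 4·c - 3)·(5·t + 3·c + 2)·(8·t + 5·b - 9)

Group: 8·t·(10·t·b + 20·t·c - 15·t + 6·b·c + 4·b + 12·c^2 - c - 6) + (5·b - 9)·(10·t·b + 20·t·c - 15·t + 6·b·c + 4·b + 12·c^2 - c - 6); both groups contain (10·t·b + 20·t·c - 15·t + 6·b·c + 4·b + 12·c^2 - c - 6), so (8·t + 5·b - 9) is a factor with cofactor 10·t·b + 20·t·c - 15·t + 6·b·c + 4·b + 12·c^2 - c - 6.
The cofactor groups again: 10·t·b + 20·t·c - 15·t + 6·b·c + 4·b + 12·c^2 - c - 6 = 2·b·(5·t + 3·c + 2) + (4·c - 3)·(5·t + 3·c + 2); both groups contain (5·t + 3·c + 2), giving (2·b + 4·c - 3)·(5·t + 3·c + 2).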